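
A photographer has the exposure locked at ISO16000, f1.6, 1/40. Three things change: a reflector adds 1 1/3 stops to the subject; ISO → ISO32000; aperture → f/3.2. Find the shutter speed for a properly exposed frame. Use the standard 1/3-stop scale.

1/50s

Scene light: 1 1/3 stops brighter.
ISO: 16000 → 20000 → 25600 → 32000 — 1 stop higher (brighter).
Aperture: f/1.6 → f/1.8 → f/2 → f/2.2 → f/2.5 → f/2.8 → f/3.2 — 2 stops stopped down (darker).
Net so far: 1/3 stop brighter. Shutter speed: 1/40 → 1/50.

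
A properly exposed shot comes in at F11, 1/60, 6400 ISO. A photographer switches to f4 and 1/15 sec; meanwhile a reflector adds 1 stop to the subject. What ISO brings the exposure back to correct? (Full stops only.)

Scene light: 1 stop brighter.
Aperture: f/11 → f/8 → f/5.6 → f/4 — 3 stops larger aperture (brighter).
Shutter speed: 1/60 → 1/30 → 1/15 — 2 stops slower (brighter).
Net so far: 6 stops brighter. ISO: 6400 → 3200 → 1600 → 800 → 400 → 200 → 100.

ISO 100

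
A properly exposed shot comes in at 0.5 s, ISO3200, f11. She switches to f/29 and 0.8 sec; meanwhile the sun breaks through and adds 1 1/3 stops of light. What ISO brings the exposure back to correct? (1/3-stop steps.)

ISO 5000

Scene light: 1 1/3 stops brighter.
Aperture: f/11 → f/13 → f/14 → f/16 → f/18 → f/20 → f/22 → f/25 → f/29 — 2 2/3 stops narrower (darker).
Shutter speed: 0.5 → 0.6 → 0.8 — 2/3 stop slower (brighter).
Net so far: 2/3 stop darker. ISO: 3200 → 4000 → 5000.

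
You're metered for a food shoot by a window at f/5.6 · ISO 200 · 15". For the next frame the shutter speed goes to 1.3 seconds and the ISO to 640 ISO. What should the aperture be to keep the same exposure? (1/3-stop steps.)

f/2.8

Shutter speed: 15 → 13 → 10 → 8 → 6 → 5 → 4 → 3.2 → 2.5 → 2 → 1.6 → 1.3 — 3 2/3 stops shorter (darker).
ISO: 200 → 250 → 320 → 400 → 500 → 640 — 1 2/3 stops higher (brighter).
Net change so far: 2 stops darker. Offset with the aperture: f/5.6 → f/5 → f/4.5 → f/4 → f/3.5 → f/3.2 → f/2.8.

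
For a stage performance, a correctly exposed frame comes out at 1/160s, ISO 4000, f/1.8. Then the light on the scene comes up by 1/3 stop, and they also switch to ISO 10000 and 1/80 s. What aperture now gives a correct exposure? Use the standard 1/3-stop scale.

Scene light: 1/3 stop brighter.
ISO: 4000 → 5000 → 6400 → 8000 → 10000 — 1 1/3 stops higher (brighter).
Shutter speed: 1/160 → 1/125 → 1/100 → 1/80 — 1 stop slower (brighter).
Net so far: 2 2/3 stops brighter. Aperture: f/1.8 → f/2 → f/2.2 → f/2.5 → f/2.8 → f/3.2 → f/3.5 → f/4 → f/4.5.

f/4.5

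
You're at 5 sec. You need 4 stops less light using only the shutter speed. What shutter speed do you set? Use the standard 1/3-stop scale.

0.3 s

Shutter speed: 5 → 4 → 3.2 → 2.5 → 2 → 1.6 → 1.3 → 1 → 0.8 → 0.6 → 0.5 → 0.4 → 0.3 — 4 stops faster (darker).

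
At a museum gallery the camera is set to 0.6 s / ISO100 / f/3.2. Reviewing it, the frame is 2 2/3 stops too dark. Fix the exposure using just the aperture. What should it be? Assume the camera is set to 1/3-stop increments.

Underexposed by 2 2/3 stops → need 2 2/3 stops brighter.
Aperture: f/3.2 → f/2.8 → f/2.5 → f/2.2 → f/2 → f/1.8 → f/1.6 → f/1.4 → f/1.2.

f/1.2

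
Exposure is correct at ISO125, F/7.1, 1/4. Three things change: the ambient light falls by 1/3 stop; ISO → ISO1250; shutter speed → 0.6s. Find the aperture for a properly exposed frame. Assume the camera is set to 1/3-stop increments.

f/32

Scene light: 1/3 stop darker.
ISO: 125 → 160 → 200 → 250 → 320 → 400 → 500 → 640 → 800 → 1000 → 1250 — 3 1/3 stops higher (brighter).
Shutter speed: 1/4 → 0.3 → 0.4 → 0.5 → 0.6 — 1 1/3 stops slower (brighter).
Net so far: 4 1/3 stops brighter. Aperture: f/7.1 → f/8 → f/9 → f/10 → f/11 → f/13 → f/14 → f/16 → f/18 → f/20 → f/22 → f/25 → f/29 → f/32.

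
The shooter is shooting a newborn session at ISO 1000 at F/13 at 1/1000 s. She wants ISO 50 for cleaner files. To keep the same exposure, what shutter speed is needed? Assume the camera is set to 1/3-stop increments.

ISO: 1000 → 800 → 640 → 500 → 400 → 320 → 250 → 200 → 160 → 125 → 100 → 80 → 64 → 50 — 4 1/3 stops lower (darker).
Need 4 1/3 stops brighter from the shutter speed: 1/1000 → 1/800 → 1/640 → 1/500 → 1/400 → 1/320 → 1/250 → 1/200 → 1/160 → 1/125 → 1/100 → 1/80 → 1/60 → 1/50.

1/50s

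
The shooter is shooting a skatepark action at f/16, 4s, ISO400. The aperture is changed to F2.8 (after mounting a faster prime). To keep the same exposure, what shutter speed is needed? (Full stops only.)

1/8s

Aperture: f/16 → f/11 → f/8 → f/5.6 → f/4 → f/2.8 — 5 stops larger aperture (brighter).
Need 5 stops darker from the shutter speed: 4 → 2 → 1 → 1/2 → 1/4 → 1/8.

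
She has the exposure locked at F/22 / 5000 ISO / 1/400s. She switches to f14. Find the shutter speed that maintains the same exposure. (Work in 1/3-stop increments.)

1/1000s

Aperture: f/22 → f/20 → f/18 → f/16 → f/14 — 1 1/3 stops wider (brighter).
Need 1 1/3 stops darker from the shutter speed: 1/400 → 1/500 → 1/640 → 1/800 → 1/1000.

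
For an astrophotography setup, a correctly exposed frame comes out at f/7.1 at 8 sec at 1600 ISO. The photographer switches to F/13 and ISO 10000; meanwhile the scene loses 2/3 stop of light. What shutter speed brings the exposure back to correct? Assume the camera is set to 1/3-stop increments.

Scene light: 2/3 stop darker.
Aperture: f/7.1 → f/8 → f/9 → f/10 → f/11 → f/13 — 1 2/3 stops stopped down (darker).
ISO: 1600 → 2000 → 2500 → 3200 → 4000 → 5000 → 6400 → 8000 → 10000 — 2 2/3 stops raised (brighter).
Net so far: 1/3 stop brighter. Shutter speed: 8 → 6.

6 s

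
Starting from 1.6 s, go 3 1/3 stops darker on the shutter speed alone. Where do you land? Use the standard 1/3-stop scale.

Shutter speed: 1.6 → 1.3 → 1 → 0.8 → 0.6 → 0.5 → 0.4 → 0.3 → 1/4 → 1/5 → 1/6 — 3 1/3 stops faster (darker).

1/6s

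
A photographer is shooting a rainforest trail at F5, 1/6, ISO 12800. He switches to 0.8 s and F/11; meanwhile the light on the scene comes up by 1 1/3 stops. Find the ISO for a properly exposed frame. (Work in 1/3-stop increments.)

ISO 5000

Scene light: 1 1/3 stops brighter.
Shutter speed: 1/6 → 1/5 → 1/4 → 0.3 → 0.4 → 0.5 → 0.6 → 0.8 — 2 1/3 stops slower (brighter).
Aperture: f/5 → f/5.6 → f/6.3 → f/7.1 → f/8 → f/9 → f/10 → f/11 — 2 1/3 stops narrower (darker).
Net so far: 1 1/3 stops brighter. ISO: 12800 → 10000 → 8000 → 6400 → 5000.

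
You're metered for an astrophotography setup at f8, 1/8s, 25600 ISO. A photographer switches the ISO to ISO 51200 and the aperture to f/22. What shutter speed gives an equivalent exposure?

1/2s

ISO: 25600 → 51200 — 1 stop raised (brighter).
Aperture: f/8 → f/11 → f/16 → f/22 — 3 stops narrower (darker).
Net change so far: 2 stops darker. Offset with the shutter speed: 1/8 → 1/4 → 1/2.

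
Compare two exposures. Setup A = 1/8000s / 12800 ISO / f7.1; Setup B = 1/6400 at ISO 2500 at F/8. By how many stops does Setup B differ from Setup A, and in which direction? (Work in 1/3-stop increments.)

Aperture: f/7.1 → f/8 — 1/3 stop stopped down (darker).
Shutter speed: 1/8000 → 1/6400 — 1/3 stop slower (brighter).
ISO: 12800 → 10000 → 8000 → 6400 → 5000 → 4000 → 3200 → 2500 — 2 1/3 stops dropped (darker).
Net: −1/3 +1/3 −2 1/3 = −2 1/3 stops.

2 1/3 stops darker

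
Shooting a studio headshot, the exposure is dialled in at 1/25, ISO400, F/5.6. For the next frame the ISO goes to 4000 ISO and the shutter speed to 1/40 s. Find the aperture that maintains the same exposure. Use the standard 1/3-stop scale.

ISO: 400 → 500 → 640 → 800 → 1000 → 1250 → 1600 → 2000 → 2500 → 3200 → 4000 — 3 1/3 stops higher (brighter).
Shutter speed: 1/25 → 1/30 → 1/40 — 2/3 stop shorter (darker).
Net change so far: 2 2/3 stops brighter. Offset with the aperture: f/5.6 → f/6.3 → f/7.1 → f/8 → f/9 → f/10 → f/11 → f/13 → f/14.

f/14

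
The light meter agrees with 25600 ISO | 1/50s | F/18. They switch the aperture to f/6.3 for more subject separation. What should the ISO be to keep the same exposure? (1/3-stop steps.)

Aperture: f/18 → f/16 → f/14 → f/13 → f/11 → f/10 → f/9 → f/8 → f/7.1 → f/6.3 — 3 stops wider (brighter).
Need 3 stops darker from the ISO: 25600 → 20000 → 16000 → 12800 → 10000 → 8000 → 6400 → 5000 → 4000 → 3200.

ISO 3200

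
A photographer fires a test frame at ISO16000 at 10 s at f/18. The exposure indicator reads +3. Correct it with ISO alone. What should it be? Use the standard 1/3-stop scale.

Overexposed by 3 stops → need 3 stops darker.
ISO: 16000 → 12800 → 10000 → 8000 → 6400 → 5000 → 4000 → 3200 → 2500 → 2000.

ISO 2000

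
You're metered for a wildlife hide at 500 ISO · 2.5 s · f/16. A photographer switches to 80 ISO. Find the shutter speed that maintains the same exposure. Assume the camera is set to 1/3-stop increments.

15 s

ISO: 500 → 400 → 320 → 250 → 200 → 160 → 125 → 100 → 80 — 2 2/3 stops lower (darker).
Need 2 2/3 stops brighter from the shutter speed: 2.5 → 3.2 → 4 → 5 → 6 → 8 → 10 → 13 → 15.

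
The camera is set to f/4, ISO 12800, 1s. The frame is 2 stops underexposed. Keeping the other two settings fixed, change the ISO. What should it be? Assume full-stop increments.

Underexposed by 2 stops → need 2 stops brighter.
ISO: 12800 → 25600 → 51200.

ISO 51200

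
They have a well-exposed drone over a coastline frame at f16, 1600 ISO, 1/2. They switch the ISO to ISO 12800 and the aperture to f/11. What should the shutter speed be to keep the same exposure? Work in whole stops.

1/30s

ISO: 1600 → 3200 → 6400 → 12800 — 3 stops raised (brighter).
Aperture: f/16 → f/11 — 1 stop wider (brighter).
Net change so far: 4 stops brighter. Offset with the shutter speed: 1/2 → 1/4 → 1/8 → 1/15 → 1/30.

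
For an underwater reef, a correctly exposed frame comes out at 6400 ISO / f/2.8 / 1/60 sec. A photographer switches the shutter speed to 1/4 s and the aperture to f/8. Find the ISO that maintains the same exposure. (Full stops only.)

ISO 3200

Shutter speed: 1/60 → 1/30 → 1/15 → 1/8 → 1/4 — 4 stops longer (brighter).
Aperture: f/2.8 → f/4 → f/5.6 → f/8 — 3 stops narrower (darker).
Net change so far: 1 stop brighter. Offset with the ISO: 6400 → 3200.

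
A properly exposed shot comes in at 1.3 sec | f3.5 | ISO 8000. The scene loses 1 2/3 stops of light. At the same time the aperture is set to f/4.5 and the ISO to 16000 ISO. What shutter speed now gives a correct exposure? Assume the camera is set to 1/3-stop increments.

3.2 s

Scene light: 1 2/3 stops darker.
Aperture: f/3.5 → f/4 → f/4.5 — 2/3 stop narrower (darker).
ISO: 8000 → 10000 → 12800 → 16000 — 1 stop raised (brighter).
Net so far: 1 1/3 stops darker. Shutter speed: 1.3 → 1.6 → 2 → 2.5 → 3.2.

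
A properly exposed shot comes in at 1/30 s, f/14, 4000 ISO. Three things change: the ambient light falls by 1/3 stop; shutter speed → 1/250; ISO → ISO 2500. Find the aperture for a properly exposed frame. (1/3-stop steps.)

f/3.5

Scene light: 1/3 stop darker.
Shutter speed: 1/30 → 1/40 → 1/50 → 1/60 → 1/80 → 1/100 → 1/125 → 1/160 → 1/200 → 1/250 — 3 stops shorter (darker).
ISO: 4000 → 3200 → 2500 — 2/3 stop lower (darker).
Net so far: 4 stops darker. Aperture: f/14 → f/13 → f/11 → f/10 → f/9 → f/8 → f/7.1 → f/6.3 → f/5.6 → f/5 → f/4.5 → f/4 → f/3.5.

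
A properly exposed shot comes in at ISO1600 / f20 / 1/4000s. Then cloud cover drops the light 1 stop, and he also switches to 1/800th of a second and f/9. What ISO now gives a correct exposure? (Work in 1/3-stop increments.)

Scene light: 1 stop darker.
Shutter speed: 1/4000 → 1/3200 → 1/2500 → 1/2000 → 1/1600 → 1/1250 → 1/1000 → 1/800 — 2 1/3 stops longer (brighter).
Aperture: f/20 → f/18 → f/16 → f/14 → f/13 → f/11 → f/10 → f/9 — 2 1/3 stops larger aperture (brighter).
Net so far: 3 2/3 stops brighter. ISO: 1600 → 1250 → 1000 → 800 → 640 → 500 → 400 → 320 → 250 → 200 → 160 → 125.

ISO 125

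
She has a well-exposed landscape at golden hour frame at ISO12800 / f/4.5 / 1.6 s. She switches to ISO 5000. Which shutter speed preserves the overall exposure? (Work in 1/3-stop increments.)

ISO: 12800 → 10000 → 8000 → 6400 → 5000 — 1 1/3 stops dropped (darker).
Need 1 1/3 stops brighter from the shutter speed: 1.6 → 2 → 2.5 → 3.2 → 4.

4 s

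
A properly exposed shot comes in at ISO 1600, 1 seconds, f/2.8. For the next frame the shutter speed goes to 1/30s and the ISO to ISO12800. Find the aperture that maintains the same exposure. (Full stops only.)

f/1.4

Shutter speed: 1 → 1/2 → 1/4 → 1/8 → 1/15 → 1/30 — 5 stops shorter (darker).
ISO: 1600 → 3200 → 6400 → 12800 — 3 stops raised (brighter).
Net change so far: 2 stops darker. Offset with the aperture: f/2.8 → f/2 → f/1.4.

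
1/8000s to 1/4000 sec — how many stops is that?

1 stop

1/8000 → 1/4000 — count the steps: 1 stop.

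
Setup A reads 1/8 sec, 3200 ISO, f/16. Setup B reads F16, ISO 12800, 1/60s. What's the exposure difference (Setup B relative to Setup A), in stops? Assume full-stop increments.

Aperture: unchanged.
Shutter speed: 1/8 → 1/15 → 1/30 → 1/60 — 3 stops shorter (darker).
ISO: 3200 → 6400 → 12800 — 2 stops higher (brighter).
Net: −3 +2 = −1 stop.

1 stop darker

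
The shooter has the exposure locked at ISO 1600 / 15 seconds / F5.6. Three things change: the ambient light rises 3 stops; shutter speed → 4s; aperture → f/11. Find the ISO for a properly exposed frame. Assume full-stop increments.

ISO 3200

Scene light: 3 stops brighter.
Shutter speed: 15 → 8 → 4 — 2 stops shorter (darker).
Aperture: f/5.6 → f/8 → f/11 — 2 stops smaller aperture (darker).
Net so far: 1 stop darker. ISO: 1600 → 3200.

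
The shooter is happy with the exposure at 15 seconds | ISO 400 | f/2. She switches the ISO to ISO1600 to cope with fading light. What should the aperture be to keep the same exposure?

ISO: 400 → 800 → 1600 — 2 stops raised (brighter).
Need 2 stops darker from the aperture: f/2 → f/2.8 → f/4.

f/4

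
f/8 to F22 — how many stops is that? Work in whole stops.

f/8 → f/11 → f/16 → f/22 — count the steps: 3 stops.

3 stops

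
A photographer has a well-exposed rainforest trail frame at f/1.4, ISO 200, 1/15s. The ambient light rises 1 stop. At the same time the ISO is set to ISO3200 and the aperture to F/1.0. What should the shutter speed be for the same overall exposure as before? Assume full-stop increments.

Scene light: 1 stop brighter.
ISO: 200 → 400 → 800 → 1600 → 3200 — 4 stops higher (brighter).
Aperture: f/1.4 → f/1.0 — 1 stop larger aperture (brighter).
Net so far: 6 stops brighter. Shutter speed: 1/15 → 1/30 → 1/60 → 1/125 → 1/250 → 1/500 → 1/1000.

1/1000s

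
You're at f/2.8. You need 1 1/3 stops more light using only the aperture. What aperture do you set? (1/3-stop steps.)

Aperture: f/2.8 → f/2.5 → f/2.2 → f/2 → f/1.8 — 1 1/3 stops wider (brighter).

f/1.8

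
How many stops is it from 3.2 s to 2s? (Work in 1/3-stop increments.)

2/3 stop

3.2 → 2.5 → 2 — count the steps: 2 third-stops = 2/3 stop.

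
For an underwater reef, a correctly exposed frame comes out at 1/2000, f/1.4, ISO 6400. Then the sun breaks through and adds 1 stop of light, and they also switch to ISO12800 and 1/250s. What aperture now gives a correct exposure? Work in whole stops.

Scene light: 1 stop brighter.
ISO: 6400 → 12800 — 1 stop higher (brighter).
Shutter speed: 1/2000 → 1/1000 → 1/500 → 1/250 — 3 stops slower (brighter).
Net so far: 5 stops brighter. Aperture: f/1.4 → f/2 → f/2.8 → f/4 → f/5.6 → f/8.

f/8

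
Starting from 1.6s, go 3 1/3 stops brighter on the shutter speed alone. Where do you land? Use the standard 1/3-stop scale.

Shutter speed: 1.6 → 2 → 2.5 → 3.2 → 4 → 5 → 6 → 8 → 10 → 13 → 15 — 3 1/3 stops longer (brighter).

15 s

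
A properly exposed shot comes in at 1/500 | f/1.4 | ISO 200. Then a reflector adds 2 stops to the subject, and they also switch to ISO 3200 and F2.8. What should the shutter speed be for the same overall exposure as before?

Scene light: 2 stops brighter.
ISO: 200 → 400 → 800 → 1600 → 3200 — 4 stops higher (brighter).
Aperture: f/1.4 → f/2 → f/2.8 — 2 stops smaller aperture (darker).
Net so far: 4 stops brighter. Shutter speed: 1/500 → 1/1000 → 1/2000 → 1/4000 → 1/8000.

1/8000s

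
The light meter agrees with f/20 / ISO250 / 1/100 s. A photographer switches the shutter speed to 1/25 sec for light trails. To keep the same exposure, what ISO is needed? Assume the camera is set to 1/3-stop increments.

Shutter speed: 1/100 → 1/80 → 1/60 → 1/50 → 1/40 → 1/30 → 1/25 — 2 stops longer (brighter).
Need 2 stops darker from the ISO: 250 → 200 → 160 → 125 → 100 → 80 → 64.

ISO 64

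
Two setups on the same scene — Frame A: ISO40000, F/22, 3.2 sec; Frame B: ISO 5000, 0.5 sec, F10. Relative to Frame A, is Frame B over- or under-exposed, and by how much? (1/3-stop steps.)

3 1/3 stops darker

Aperture: f/22 → f/20 → f/18 → f/16 → f/14 → f/13 → f/11 → f/10 — 2 1/3 stops opened up (brighter).
Shutter speed: 3.2 → 2.5 → 2 → 1.6 → 1.3 → 1 → 0.8 → 0.6 → 0.5 — 2 2/3 stops shorter (darker).
ISO: 40000 → 32000 → 25600 → 20000 → 16000 → 12800 → 10000 → 8000 → 6400 → 5000 — 3 stops dropped (darker).
Net: +2 1/3 −2 2/3 −3 = −3 1/3 stops.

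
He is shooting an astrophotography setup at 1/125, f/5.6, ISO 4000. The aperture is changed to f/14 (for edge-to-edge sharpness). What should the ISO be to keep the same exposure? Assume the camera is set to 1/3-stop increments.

Aperture: f/5.6 → f/6.3 → f/7.1 → f/8 → f/9 → f/10 → f/11 → f/13 → f/14 — 2 2/3 stops smaller aperture (darker).
Need 2 2/3 stops brighter from the ISO: 4000 → 5000 → 6400 → 8000 → 10000 → 12800 → 16000 → 20000 → 25600.

ISO 25600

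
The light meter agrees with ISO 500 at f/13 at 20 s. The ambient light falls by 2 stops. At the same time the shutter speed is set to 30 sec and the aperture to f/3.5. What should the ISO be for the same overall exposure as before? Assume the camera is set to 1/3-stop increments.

Scene light: 2 stops darker.
Shutter speed: 20 → 25 → 30 — 2/3 stop slower (brighter).
Aperture: f/13 → f/11 → f/10 → f/9 → f/8 → f/7.1 → f/6.3 → f/5.6 → f/5 → f/4.5 → f/4 → f/3.5 — 3 2/3 stops wider (brighter).
Net so far: 2 1/3 stops brighter. ISO: 500 → 400 → 320 → 250 → 200 → 160 → 125 → 100.

ISO 100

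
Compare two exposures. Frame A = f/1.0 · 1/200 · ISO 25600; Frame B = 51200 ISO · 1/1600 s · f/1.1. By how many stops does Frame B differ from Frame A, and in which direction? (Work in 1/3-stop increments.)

2 1/3 stops darker

Aperture: f/1.0 → f/1.1 — 1/3 stop smaller aperture (darker).
Shutter speed: 1/200 → 1/250 → 1/320 → 1/400 → 1/500 → 1/640 → 1/800 → 1/1000 → 1/1250 → 1/1600 — 3 stops faster (darker).
ISO: 25600 → 32000 → 40000 → 51200 — 1 stop higher (brighter).
Net: −1/3 −3 +1 = −2 1/3 stops.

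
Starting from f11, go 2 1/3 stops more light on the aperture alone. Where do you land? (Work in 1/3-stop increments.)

f/5

Aperture: f/11 → f/10 → f/9 → f/8 → f/7.1 → f/6.3 → f/5.6 → f/5 — 2 1/3 stops larger aperture (brighter).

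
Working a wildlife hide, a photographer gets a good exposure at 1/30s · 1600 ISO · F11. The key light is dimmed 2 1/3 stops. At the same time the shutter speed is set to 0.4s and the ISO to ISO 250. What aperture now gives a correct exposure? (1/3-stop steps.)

Scene light: 2 1/3 stops darker.
Shutter speed: 1/30 → 1/25 → 1/20 → 1/15 → 1/13 → 1/10 → 1/8 → 1/6 → 1/5 → 1/4 → 0.3 → 0.4 — 3 2/3 stops slower (brighter).
ISO: 1600 → 1250 → 1000 → 800 → 640 → 500 → 400 → 320 → 250 — 2 2/3 stops dropped (darker).
Net so far: 1 1/3 stops darker. Aperture: f/11 → f/10 → f/9 → f/8 → f/7.1.

f/7.1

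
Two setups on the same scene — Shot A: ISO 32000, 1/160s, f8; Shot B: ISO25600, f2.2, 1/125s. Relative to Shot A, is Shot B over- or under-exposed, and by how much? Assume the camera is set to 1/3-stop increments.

3 2/3 stops brighter

Aperture: f/8 → f/7.1 → f/6.3 → f/5.6 → f/5 → f/4.5 → f/4 → f/3.5 → f/3.2 → f/2.8 → f/2.5 → f/2.2 — 3 2/3 stops wider (brighter).
Shutter speed: 1/160 → 1/125 — 1/3 stop longer (brighter).
ISO: 32000 → 25600 — 1/3 stop dropped (darker).
Net: +3 2/3 +1/3 −1/3 = +3 2/3 stops.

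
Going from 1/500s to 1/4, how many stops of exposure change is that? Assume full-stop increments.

7 stops

1/500 → 1/250 → 1/125 → 1/60 → 1/30 → 1/15 → 1/8 → 1/4 — count the steps: 7 stops.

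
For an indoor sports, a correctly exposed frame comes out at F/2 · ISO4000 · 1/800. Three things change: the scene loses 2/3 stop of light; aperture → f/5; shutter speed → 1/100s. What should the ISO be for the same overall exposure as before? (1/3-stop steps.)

Scene light: 2/3 stop darker.
Aperture: f/2 → f/2.2 → f/2.5 → f/2.8 → f/3.2 → f/3.5 → f/4 → f/4.5 → f/5 — 2 2/3 stops narrower (darker).
Shutter speed: 1/800 → 1/640 → 1/500 → 1/400 → 1/320 → 1/250 → 1/200 → 1/160 → 1/125 → 1/100 — 3 stops slower (brighter).
Net so far: 1/3 stop darker. ISO: 4000 → 5000.

ISO 5000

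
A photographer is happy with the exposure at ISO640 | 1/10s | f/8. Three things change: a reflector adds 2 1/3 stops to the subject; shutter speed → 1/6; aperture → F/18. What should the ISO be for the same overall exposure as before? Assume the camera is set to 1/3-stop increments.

ISO 400

Scene light: 2 1/3 stops brighter.
Shutter speed: 1/10 → 1/8 → 1/6 — 2/3 stop slower (brighter).
Aperture: f/8 → f/9 → f/10 → f/11 → f/13 → f/14 → f/16 → f/18 — 2 1/3 stops narrower (darker).
Net so far: 2/3 stop brighter. ISO: 640 → 500 → 400.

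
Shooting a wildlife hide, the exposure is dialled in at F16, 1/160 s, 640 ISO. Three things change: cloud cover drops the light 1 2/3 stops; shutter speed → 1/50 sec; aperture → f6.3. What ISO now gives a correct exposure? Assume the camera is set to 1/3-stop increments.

Scene light: 1 2/3 stops darker.
Shutter speed: 1/160 → 1/125 → 1/100 → 1/80 → 1/60 → 1/50 — 1 2/3 stops slower (brighter).
Aperture: f/16 → f/14 → f/13 → f/11 → f/10 → f/9 → f/8 → f/7.1 → f/6.3 — 2 2/3 stops larger aperture (brighter).
Net so far: 2 2/3 stops brighter. ISO: 640 → 500 → 400 → 320 → 250 → 200 → 160 → 125 → 100.

ISO 100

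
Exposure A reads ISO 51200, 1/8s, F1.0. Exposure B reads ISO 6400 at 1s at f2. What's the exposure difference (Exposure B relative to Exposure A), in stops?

Aperture: f/1.0 → f/1.4 → f/2 — 2 stops stopped down (darker).
Shutter speed: 1/8 → 1/4 → 1/2 → 1 — 3 stops longer (brighter).
ISO: 51200 → 25600 → 12800 → 6400 — 3 stops lower (darker).
Net: −2 +3 −3 = −2 stops.

2 stops darker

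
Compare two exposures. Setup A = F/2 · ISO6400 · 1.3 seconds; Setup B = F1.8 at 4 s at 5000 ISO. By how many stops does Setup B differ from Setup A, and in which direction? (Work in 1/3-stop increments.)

1 2/3 stops brighter

Aperture: f/2 → f/1.8 — 1/3 stop larger aperture (brighter).
Shutter speed: 1.3 → 1.6 → 2 → 2.5 → 3.2 → 4 — 1 2/3 stops longer (brighter).
ISO: 6400 → 5000 — 1/3 stop dropped (darker).
Net: +1/3 +1 2/3 −1/3 = +1 2/3 stops.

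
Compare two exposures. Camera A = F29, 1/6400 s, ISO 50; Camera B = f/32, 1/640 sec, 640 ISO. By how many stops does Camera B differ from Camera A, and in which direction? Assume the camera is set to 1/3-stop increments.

6 2/3 stops brighter

Aperture: f/29 → f/32 — 1/3 stop stopped down (darker).
Shutter speed: 1/6400 → 1/5000 → 1/4000 → 1/3200 → 1/2500 → 1/2000 → 1/1600 → 1/1250 → 1/1000 → 1/800 → 1/640 — 3 1/3 stops longer (brighter).
ISO: 50 → 64 → 80 → 100 → 125 → 160 → 200 → 250 → 320 → 400 → 500 → 640 — 3 2/3 stops raised (brighter).
Net: −1/3 +3 1/3 +3 2/3 = +6 2/3 stops.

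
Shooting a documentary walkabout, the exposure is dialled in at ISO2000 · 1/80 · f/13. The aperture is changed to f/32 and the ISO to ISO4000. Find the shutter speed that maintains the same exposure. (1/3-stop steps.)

Aperture: f/13 → f/14 → f/16 → f/18 → f/20 → f/22 → f/25 → f/29 → f/32 — 2 2/3 stops stopped down (darker).
ISO: 2000 → 2500 → 3200 → 4000 — 1 stop higher (brighter).
Net change so far: 1 2/3 stops darker. Offset with the shutter speed: 1/80 → 1/60 → 1/50 → 1/40 → 1/30 → 1/25.

1/25s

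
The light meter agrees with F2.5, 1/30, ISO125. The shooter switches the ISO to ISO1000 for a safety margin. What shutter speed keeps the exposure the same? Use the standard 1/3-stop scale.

1/250s

ISO: 125 → 160 → 200 → 250 → 320 → 400 → 500 → 640 → 800 → 1000 — 3 stops raised (brighter).
Need 3 stops darker from the shutter speed: 1/30 → 1/40 → 1/50 → 1/60 → 1/80 → 1/100 → 1/125 → 1/160 → 1/200 → 1/250.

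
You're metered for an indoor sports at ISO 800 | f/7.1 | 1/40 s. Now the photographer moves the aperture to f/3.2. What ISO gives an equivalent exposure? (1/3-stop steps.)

ISO 160

Aperture: f/7.1 → f/6.3 → f/5.6 → f/5 → f/4.5 → f/4 → f/3.5 → f/3.2 — 2 1/3 stops larger aperture (brighter).
Need 2 1/3 stops darker from the ISO: 800 → 640 → 500 → 400 → 320 → 250 → 200 → 160.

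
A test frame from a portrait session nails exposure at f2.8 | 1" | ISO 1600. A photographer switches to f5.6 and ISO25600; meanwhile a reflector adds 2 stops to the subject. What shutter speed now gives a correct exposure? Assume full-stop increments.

1/15s

Scene light: 2 stops brighter.
Aperture: f/2.8 → f/4 → f/5.6 — 2 stops smaller aperture (darker).
ISO: 1600 → 3200 → 6400 → 12800 → 25600 — 4 stops higher (brighter).
Net so far: 4 stops brighter. Shutter speed: 1 → 1/2 → 1/4 → 1/8 → 1/15.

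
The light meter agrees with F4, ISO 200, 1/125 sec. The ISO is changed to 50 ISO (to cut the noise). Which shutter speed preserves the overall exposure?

ISO: 200 → 100 → 50 — 2 stops lower (darker).
Need 2 stops brighter from the shutter speed: 1/125 → 1/60 → 1/30.

1/30s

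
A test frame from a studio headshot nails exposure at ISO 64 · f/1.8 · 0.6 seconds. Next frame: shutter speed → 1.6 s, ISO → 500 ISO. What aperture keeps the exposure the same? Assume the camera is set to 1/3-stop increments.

Shutter speed: 0.6 → 0.8 → 1 → 1.3 → 1.6 — 1 1/3 stops longer (brighter).
ISO: 64 → 80 → 100 → 125 → 160 → 200 → 250 → 320 → 400 → 500 — 3 stops raised (brighter).
Net change so far: 4 1/3 stops brighter. Offset with the aperture: f/1.8 → f/2 → f/2.2 → f/2.5 → f/2.8 → f/3.2 → f/3.5 → f/4 → f/4.5 → f/5 → f/5.6 → f/6.3 → f/7.1 → f/8.

f/8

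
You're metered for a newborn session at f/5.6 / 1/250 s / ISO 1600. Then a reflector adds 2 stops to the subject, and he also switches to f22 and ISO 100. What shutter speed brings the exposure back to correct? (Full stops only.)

1/4s

Scene light: 2 stops brighter.
Aperture: f/5.6 → f/8 → f/11 → f/16 → f/22 — 4 stops stopped down (darker).
ISO: 1600 → 800 → 400 → 200 → 100 — 4 stops dropped (darker).
Net so far: 6 stops darker. Shutter speed: 1/250 → 1/125 → 1/60 → 1/30 → 1/15 → 1/8 → 1/4.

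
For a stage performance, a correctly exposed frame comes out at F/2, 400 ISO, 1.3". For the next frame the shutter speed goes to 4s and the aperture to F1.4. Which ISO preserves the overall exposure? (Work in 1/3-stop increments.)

Shutter speed: 1.3 → 1.6 → 2 → 2.5 → 3.2 → 4 — 1 2/3 stops slower (brighter).
Aperture: f/2 → f/1.8 → f/1.6 → f/1.4 — 1 stop wider (brighter).
Net change so far: 2 2/3 stops brighter. Offset with the ISO: 400 → 320 → 250 → 200 → 160 → 125 → 100 → 80 → 64.

ISO 64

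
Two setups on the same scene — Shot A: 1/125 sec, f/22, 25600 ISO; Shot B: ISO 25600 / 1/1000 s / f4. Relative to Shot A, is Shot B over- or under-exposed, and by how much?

Aperture: f/22 → f/16 → f/11 → f/8 → f/5.6 → f/4 — 5 stops wider (brighter).
Shutter speed: 1/125 → 1/250 → 1/500 → 1/1000 — 3 stops faster (darker).
ISO: unchanged.
Net: +5 −3 = +2 stops.

2 stops brighter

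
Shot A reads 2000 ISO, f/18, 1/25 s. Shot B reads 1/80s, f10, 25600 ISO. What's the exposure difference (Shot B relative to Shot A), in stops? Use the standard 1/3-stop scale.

3 2/3 stops brighter

Aperture: f/18 → f/16 → f/14 → f/13 → f/11 → f/10 — 1 2/3 stops larger aperture (brighter).
Shutter speed: 1/25 → 1/30 → 1/40 → 1/50 → 1/60 → 1/80 — 1 2/3 stops shorter (darker).
ISO: 2000 → 2500 → 3200 → 4000 → 5000 → 6400 → 8000 → 10000 → 12800 → 16000 → 20000 → 25600 — 3 2/3 stops higher (brighter).
Net: +1 2/3 −1 2/3 +3 2/3 = +3 2/3 stops.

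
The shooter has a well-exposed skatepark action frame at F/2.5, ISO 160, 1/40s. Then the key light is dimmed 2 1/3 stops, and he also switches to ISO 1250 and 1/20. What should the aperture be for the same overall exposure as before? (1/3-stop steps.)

f/4.5

Scene light: 2 1/3 stops darker.
ISO: 160 → 200 → 250 → 320 → 400 → 500 → 640 → 800 → 1000 → 1250 — 3 stops higher (brighter).
Shutter speed: 1/40 → 1/30 → 1/25 → 1/20 — 1 stop slower (brighter).
Net so far: 1 2/3 stops brighter. Aperture: f/2.5 → f/2.8 → f/3.2 → f/3.5 → f/4 → f/4.5.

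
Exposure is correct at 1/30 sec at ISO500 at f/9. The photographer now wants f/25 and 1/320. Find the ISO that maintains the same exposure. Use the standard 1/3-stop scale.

ISO 40000

Aperture: f/9 → f/10 → f/11 → f/13 → f/14 → f/16 → f/18 → f/20 → f/22 → f/25 — 3 stops stopped down (darker).
Shutter speed: 1/30 → 1/40 → 1/50 → 1/60 → 1/80 → 1/100 → 1/125 → 1/160 → 1/200 → 1/250 → 1/320 — 3 1/3 stops shorter (darker).
Net change so far: 6 1/3 stops darker. Offset with the ISO: 500 → 640 → 800 → 1000 → 1250 → 1600 → 2000 → 2500 → 3200 → 4000 → 5000 → 6400 → 8000 → 10000 → 12800 → 16000 → 20000 → 25600 → 32000 → 40000.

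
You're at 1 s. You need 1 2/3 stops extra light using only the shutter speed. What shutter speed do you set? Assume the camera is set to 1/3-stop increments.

3.2 s

Shutter speed: 1 → 1.3 → 1.6 → 2 → 2.5 → 3.2 — 1 2/3 stops longer (brighter).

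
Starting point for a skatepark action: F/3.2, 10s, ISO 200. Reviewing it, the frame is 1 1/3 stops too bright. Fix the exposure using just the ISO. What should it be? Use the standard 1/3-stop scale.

Overexposed by 1 1/3 stops → need 1 1/3 stops darker.
ISO: 200 → 160 → 125 → 100 → 80.

ISO 80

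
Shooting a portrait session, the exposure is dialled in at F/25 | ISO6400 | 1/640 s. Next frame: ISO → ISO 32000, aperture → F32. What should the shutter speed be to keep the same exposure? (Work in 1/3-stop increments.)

ISO: 6400 → 8000 → 10000 → 12800 → 16000 → 20000 → 25600 → 32000 — 2 1/3 stops raised (brighter).
Aperture: f/25 → f/29 → f/32 — 2/3 stop narrower (darker).
Net change so far: 1 2/3 stops brighter. Offset with the shutter speed: 1/640 → 1/800 → 1/1000 → 1/1250 → 1/1600 → 1/2000.

1/2000s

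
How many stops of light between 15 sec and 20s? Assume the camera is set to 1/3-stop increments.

15 → 20 — count the steps: 1 third-stops = 1/3 stop.

1/3 stop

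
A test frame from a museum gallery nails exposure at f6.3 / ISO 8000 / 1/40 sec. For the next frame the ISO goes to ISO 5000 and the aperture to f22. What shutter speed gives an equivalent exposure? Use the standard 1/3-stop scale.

0.5 s

ISO: 8000 → 6400 → 5000 — 2/3 stop lower (darker).
Aperture: f/6.3 → f/7.1 → f/8 → f/9 → f/10 → f/11 → f/13 → f/14 → f/16 → f/18 → f/20 → f/22 — 3 2/3 stops narrower (darker).
Net change so far: 4 1/3 stops darker. Offset with the shutter speed: 1/40 → 1/30 → 1/25 → 1/20 → 1/15 → 1/13 → 1/10 → 1/8 → 1/6 → 1/5 → 1/4 → 0.3 → 0.4 → 0.5.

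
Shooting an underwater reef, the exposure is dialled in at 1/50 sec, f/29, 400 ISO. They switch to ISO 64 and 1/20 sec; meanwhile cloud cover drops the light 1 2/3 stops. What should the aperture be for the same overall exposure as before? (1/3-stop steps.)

f/10

Scene light: 1 2/3 stops darker.
ISO: 400 → 320 → 250 → 200 → 160 → 125 → 100 → 80 → 64 — 2 2/3 stops lower (darker).
Shutter speed: 1/50 → 1/40 → 1/30 → 1/25 → 1/20 — 1 1/3 stops slower (brighter).
Net so far: 3 stops darker. Aperture: f/29 → f/25 → f/22 → f/20 → f/18 → f/16 → f/14 → f/13 → f/11 → f/10.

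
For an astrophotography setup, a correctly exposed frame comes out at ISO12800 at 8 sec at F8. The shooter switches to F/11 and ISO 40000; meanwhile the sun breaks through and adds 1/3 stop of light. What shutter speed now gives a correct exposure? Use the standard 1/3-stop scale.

4 s

Scene light: 1/3 stop brighter.
Aperture: f/8 → f/9 → f/10 → f/11 — 1 stop narrower (darker).
ISO: 12800 → 16000 → 20000 → 25600 → 32000 → 40000 — 1 2/3 stops higher (brighter).
Net so far: 1 stop brighter. Shutter speed: 8 → 6 → 5 → 4.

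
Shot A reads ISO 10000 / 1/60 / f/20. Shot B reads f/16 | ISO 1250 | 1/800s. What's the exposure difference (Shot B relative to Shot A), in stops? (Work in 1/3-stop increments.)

Aperture: f/20 → f/18 → f/16 — 2/3 stop opened up (brighter).
Shutter speed: 1/60 → 1/80 → 1/100 → 1/125 → 1/160 → 1/200 → 1/250 → 1/320 → 1/400 → 1/500 → 1/640 → 1/800 — 3 2/3 stops shorter (darker).
ISO: 10000 → 8000 → 6400 → 5000 → 4000 → 3200 → 2500 → 2000 → 1600 → 1250 — 3 stops dropped (darker).
Net: +2/3 −3 2/3 −3 = −6 stops.

6 stops darker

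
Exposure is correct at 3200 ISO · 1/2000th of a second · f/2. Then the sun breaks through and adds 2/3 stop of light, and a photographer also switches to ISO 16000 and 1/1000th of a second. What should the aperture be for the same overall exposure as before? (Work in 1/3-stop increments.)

Scene light: 2/3 stop brighter.
ISO: 3200 → 4000 → 5000 → 6400 → 8000 → 10000 → 12800 → 16000 — 2 1/3 stops higher (brighter).
Shutter speed: 1/2000 → 1/1600 → 1/1250 → 1/1000 — 1 stop slower (brighter).
Net so far: 4 stops brighter. Aperture: f/2 → f/2.2 → f/2.5 → f/2.8 → f/3.2 → f/3.5 → f/4 → f/4.5 → f/5 → f/5.6 → f/6.3 → f/7.1 → f/8.

f/8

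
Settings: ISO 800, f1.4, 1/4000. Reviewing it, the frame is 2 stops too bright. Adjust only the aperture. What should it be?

Overexposed by 2 stops → need 2 stops darker.
Aperture: f/1.4 → f/2 → f/2.8.

f/2.8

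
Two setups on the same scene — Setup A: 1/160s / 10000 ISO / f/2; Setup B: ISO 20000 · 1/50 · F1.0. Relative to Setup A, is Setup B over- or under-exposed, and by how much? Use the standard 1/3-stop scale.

Aperture: f/2 → f/1.8 → f/1.6 → f/1.4 → f/1.2 → f/1.1 → f/1.0 — 2 stops opened up (brighter).
Shutter speed: 1/160 → 1/125 → 1/100 → 1/80 → 1/60 → 1/50 — 1 2/3 stops longer (brighter).
ISO: 10000 → 12800 → 16000 → 20000 — 1 stop higher (brighter).
Net: +2 +1 2/3 +1 = +4 2/3 stops.

4 2/3 stops brighter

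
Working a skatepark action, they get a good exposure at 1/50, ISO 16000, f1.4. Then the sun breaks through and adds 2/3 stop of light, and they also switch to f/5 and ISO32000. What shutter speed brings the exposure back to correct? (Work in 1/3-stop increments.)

1/13s

Scene light: 2/3 stop brighter.
Aperture: f/1.4 → f/1.6 → f/1.8 → f/2 → f/2.2 → f/2.5 → f/2.8 → f/3.2 → f/3.5 → f/4 → f/4.5 → f/5 — 3 2/3 stops stopped down (darker).
ISO: 16000 → 20000 → 25600 → 32000 — 1 stop higher (brighter).
Net so far: 2 stops darker. Shutter speed: 1/50 → 1/40 → 1/30 → 1/25 → 1/20 → 1/15 → 1/13.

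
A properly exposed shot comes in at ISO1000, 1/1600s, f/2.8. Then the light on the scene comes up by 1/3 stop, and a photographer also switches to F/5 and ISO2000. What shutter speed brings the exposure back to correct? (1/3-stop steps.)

1/1250s

Scene light: 1/3 stop brighter.
Aperture: f/2.8 → f/3.2 → f/3.5 → f/4 → f/4.5 → f/5 — 1 2/3 stops stopped down (darker).
ISO: 1000 → 1250 → 1600 → 2000 — 1 stop raised (brighter).
Net so far: 1/3 stop darker. Shutter speed: 1/1600 → 1/1250.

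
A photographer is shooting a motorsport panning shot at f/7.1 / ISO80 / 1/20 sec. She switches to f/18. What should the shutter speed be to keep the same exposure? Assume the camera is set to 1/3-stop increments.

0.3 s

Aperture: f/7.1 → f/8 → f/9 → f/10 → f/11 → f/13 → f/14 → f/16 → f/18 — 2 2/3 stops stopped down (darker).
Need 2 2/3 stops brighter from the shutter speed: 1/20 → 1/15 → 1/13 → 1/10 → 1/8 → 1/6 → 1/5 → 1/4 → 0.3.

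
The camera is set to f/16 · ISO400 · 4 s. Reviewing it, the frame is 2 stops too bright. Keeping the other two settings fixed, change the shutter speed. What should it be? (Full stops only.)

1 s

Overexposed by 2 stops → need 2 stops darker.
Shutter speed: 4 → 2 → 1.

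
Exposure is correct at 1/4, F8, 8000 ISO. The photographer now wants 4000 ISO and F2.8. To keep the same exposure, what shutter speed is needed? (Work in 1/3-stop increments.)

ISO: 8000 → 6400 → 5000 → 4000 — 1 stop lower (darker).
Aperture: f/8 → f/7.1 → f/6.3 → f/5.6 → f/5 → f/4.5 → f/4 → f/3.5 → f/3.2 → f/2.8 — 3 stops larger aperture (brighter).
Net change so far: 2 stops brighter. Offset with the shutter speed: 1/4 → 1/5 → 1/6 → 1/8 → 1/10 → 1/13 → 1/15.

1/15s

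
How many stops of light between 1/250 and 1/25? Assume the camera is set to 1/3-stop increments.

3 1/3 stops

1/250 → 1/200 → 1/160 → 1/125 → 1/100 → 1/80 → 1/60 → 1/50 → 1/40 → 1/30 → 1/25 — count the steps: 10 third-stops = 3 1/3 stops.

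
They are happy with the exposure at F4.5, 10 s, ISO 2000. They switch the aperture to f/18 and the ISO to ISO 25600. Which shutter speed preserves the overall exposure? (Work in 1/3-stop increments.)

13 s

Aperture: f/4.5 → f/5 → f/5.6 → f/6.3 → f/7.1 → f/8 → f/9 → f/10 → f/11 → f/13 → f/14 → f/16 → f/18 — 4 stops stopped down (darker).
ISO: 2000 → 2500 → 3200 → 4000 → 5000 → 6400 → 8000 → 10000 → 12800 → 16000 → 20000 → 25600 — 3 2/3 stops higher (brighter).
Net change so far: 1/3 stop darker. Offset with the shutter speed: 10 → 13.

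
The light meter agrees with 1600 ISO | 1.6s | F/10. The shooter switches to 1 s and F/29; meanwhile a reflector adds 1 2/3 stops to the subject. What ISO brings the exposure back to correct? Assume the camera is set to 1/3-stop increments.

ISO 6400

Scene light: 1 2/3 stops brighter.
Shutter speed: 1.6 → 1.3 → 1 — 2/3 stop faster (darker).
Aperture: f/10 → f/11 → f/13 → f/14 → f/16 → f/18 → f/20 → f/22 → f/25 → f/29 — 3 stops narrower (darker).
Net so far: 2 stops darker. ISO: 1600 → 2000 → 2500 → 3200 → 4000 → 5000 → 6400.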